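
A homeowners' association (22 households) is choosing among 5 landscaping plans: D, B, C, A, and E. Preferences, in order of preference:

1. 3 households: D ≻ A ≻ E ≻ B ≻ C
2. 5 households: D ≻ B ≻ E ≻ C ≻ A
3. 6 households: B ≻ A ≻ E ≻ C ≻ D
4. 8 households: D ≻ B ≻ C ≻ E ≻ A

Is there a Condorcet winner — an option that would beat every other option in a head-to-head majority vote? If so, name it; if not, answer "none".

D vs B: 16–6 for D.
D vs C: 16–6 for D.
D vs A: 16–6 for D.
D vs E: 16–6 for D.
D beats every other option head-to-head.

D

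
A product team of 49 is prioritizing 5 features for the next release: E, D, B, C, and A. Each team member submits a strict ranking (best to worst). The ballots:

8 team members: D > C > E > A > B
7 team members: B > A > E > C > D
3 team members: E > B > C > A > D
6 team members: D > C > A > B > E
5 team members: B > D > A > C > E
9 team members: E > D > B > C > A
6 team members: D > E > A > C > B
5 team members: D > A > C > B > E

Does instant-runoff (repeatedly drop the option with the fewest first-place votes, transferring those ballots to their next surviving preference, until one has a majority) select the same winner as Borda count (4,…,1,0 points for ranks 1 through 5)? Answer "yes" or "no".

Instant-runoff — R1 E 12, D 25, B 12, C 0, A 0 (D winner). Winner: D.
Borda — scores: E 96, D 142, B 86, C 85, A 81. Winner: D.
The two methods agree.

yes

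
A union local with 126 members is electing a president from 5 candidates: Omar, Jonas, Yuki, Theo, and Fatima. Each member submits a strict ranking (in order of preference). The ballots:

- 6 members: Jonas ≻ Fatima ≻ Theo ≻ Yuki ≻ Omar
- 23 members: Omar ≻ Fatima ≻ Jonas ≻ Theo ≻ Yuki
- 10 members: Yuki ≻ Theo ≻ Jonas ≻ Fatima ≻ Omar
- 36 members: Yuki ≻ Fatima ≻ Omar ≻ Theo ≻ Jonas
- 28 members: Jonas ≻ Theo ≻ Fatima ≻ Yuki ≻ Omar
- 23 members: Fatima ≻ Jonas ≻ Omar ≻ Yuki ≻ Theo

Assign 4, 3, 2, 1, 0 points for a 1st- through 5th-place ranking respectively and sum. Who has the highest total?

Omar: 6·0 + 23·4 + 10·0 + 36·2 + 28·0 + 23·2 = 210
Jonas: 6·4 + 23·2 + 10·2 + 36·0 + 28·4 + 23·3 = 271
Yuki: 6·1 + 23·0 + 10·4 + 36·4 + 28·1 + 23·1 = 241
Theo: 6·2 + 23·1 + 10·3 + 36·1 + 28·3 + 23·0 = 185
Fatima: 6·3 + 23·3 + 10·1 + 36·3 + 28·2 + 23·4 = 353
Fatima has the highest Borda score (353).

Fatima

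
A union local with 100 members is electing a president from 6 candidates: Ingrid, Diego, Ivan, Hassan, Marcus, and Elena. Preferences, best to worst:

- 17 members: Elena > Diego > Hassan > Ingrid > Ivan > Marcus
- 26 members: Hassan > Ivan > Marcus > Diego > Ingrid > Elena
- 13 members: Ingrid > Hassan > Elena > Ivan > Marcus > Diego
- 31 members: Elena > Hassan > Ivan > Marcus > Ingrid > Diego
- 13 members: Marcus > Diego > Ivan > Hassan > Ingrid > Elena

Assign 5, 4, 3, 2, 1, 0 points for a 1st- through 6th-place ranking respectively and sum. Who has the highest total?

Ingrid: 17·2 + 26·1 + 13·5 + 31·1 + 13·1 = 169
Diego: 17·4 + 26·2 + 13·0 + 31·0 + 13·4 = 172
Ivan: 17·1 + 26·4 + 13·2 + 31·3 + 13·3 = 279
Hassan: 17·3 + 26·5 + 13·4 + 31·4 + 13·2 = 383
Marcus: 17·0 + 26·3 + 13·1 + 31·2 + 13·5 = 218
Elena: 17·5 + 26·0 + 13·3 + 31·5 + 13·0 = 279
Hassan has the highest Borda score (383).

Hassan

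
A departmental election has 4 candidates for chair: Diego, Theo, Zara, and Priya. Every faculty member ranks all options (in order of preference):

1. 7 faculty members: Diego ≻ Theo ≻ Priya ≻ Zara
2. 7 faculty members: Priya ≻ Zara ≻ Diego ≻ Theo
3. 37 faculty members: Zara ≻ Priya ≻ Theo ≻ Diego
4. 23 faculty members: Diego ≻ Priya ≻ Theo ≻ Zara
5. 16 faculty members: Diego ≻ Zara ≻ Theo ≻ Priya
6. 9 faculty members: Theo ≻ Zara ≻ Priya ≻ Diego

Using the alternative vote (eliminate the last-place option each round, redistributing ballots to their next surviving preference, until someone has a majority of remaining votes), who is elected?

Round 1: Diego 46, Theo 9, Zara 37, Priya 7. Eliminate Priya.
Round 2: Diego 46, Theo 9, Zara 44. Eliminate Theo.
Round 3: Diego 46, Zara 53. Zara has a majority.

Zara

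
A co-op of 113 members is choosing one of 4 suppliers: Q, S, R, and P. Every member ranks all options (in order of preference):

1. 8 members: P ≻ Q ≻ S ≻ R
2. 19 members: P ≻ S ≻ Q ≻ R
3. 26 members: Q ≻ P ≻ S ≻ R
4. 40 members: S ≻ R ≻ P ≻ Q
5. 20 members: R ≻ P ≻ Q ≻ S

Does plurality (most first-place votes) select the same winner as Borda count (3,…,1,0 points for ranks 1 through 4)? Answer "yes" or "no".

Plurality — first-place votes: Q 26, S 40, R 20, P 27. Winner: S.
Borda — scores: Q 133, S 192, R 140, P 213. Winner: P.
The two methods disagree.

no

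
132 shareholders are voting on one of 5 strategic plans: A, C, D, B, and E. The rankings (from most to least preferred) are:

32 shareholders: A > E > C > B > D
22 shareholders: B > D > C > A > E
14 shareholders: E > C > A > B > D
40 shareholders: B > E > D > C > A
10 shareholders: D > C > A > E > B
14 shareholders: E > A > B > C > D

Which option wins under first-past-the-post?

B

First-place votes: A 32, C 0, D 10, B 62, E 28.
B has the most first-place votes.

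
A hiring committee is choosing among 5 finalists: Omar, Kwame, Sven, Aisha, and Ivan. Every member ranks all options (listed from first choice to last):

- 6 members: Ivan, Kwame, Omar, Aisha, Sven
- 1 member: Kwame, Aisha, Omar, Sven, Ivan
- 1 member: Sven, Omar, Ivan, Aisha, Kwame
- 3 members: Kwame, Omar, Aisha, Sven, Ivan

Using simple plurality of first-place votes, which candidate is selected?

First-place votes: Omar 0, Kwame 4, Sven 1, Aisha 0, Ivan 6.
Ivan has the most first-place votes.

Ivan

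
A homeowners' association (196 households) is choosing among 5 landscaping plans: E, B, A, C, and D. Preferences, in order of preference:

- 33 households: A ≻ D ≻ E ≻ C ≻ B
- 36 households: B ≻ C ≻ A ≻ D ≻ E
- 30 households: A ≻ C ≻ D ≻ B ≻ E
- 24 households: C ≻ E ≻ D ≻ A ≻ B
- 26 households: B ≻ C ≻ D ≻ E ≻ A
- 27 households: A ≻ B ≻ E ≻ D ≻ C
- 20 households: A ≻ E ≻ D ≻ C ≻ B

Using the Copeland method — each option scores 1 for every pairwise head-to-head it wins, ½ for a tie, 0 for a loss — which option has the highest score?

A

E: loses to B, A, C, and D → score 0.
B: beats E; loses to A, C, and D → score 1.
A: beats E, B, C, and D → score 4.
C: beats E, B, and D; loses to A → score 3.
D: beats E and B; loses to A and C → score 2.
A has the best pairwise record.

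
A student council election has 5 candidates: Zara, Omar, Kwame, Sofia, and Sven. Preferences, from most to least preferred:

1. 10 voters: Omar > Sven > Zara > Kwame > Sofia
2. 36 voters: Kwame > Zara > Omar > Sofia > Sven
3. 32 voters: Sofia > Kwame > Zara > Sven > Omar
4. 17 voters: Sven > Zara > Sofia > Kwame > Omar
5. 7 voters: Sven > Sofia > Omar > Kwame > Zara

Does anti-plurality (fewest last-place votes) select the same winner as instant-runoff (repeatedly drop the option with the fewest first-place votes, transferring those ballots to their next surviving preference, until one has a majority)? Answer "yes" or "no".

Anti-plurality — last-place votes: Zara 7, Omar 49, Kwame 0, Sofia 10, Sven 36. Winner: Kwame.
Instant-runoff — R1 Zara 0, Omar 10, Kwame 36, Sofia 32, Sven 24 (Zara out); R2 Omar 10, Kwame 36, Sofia 32, Sven 24 (Omar out); R3 Kwame 36, Sofia 32, Sven 34 (Sofia out); R4 Kwame 68, Sven 34 (Kwame winner). Winner: Kwame.
The two methods agree.

yes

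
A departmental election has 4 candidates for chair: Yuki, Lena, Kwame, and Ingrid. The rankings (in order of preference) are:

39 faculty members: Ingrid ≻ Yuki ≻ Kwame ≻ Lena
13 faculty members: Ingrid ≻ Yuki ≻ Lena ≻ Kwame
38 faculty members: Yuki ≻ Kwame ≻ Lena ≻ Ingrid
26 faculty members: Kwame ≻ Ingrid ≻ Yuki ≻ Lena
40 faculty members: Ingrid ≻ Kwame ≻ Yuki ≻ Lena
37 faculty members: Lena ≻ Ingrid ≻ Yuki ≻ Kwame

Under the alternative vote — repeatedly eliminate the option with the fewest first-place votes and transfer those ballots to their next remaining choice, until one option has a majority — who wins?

Round 1: Yuki 38, Lena 37, Kwame 26, Ingrid 92. Eliminate Kwame.
Round 2: Yuki 38, Lena 37, Ingrid 118. Ingrid has a majority.

Ingrid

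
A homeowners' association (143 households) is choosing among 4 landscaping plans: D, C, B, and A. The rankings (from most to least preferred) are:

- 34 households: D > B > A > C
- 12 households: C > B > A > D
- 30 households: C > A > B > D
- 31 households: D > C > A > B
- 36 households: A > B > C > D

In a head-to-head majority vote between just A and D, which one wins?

Voters preferring A to D: 78; preferring D to A: 65.
A wins the head-to-head.

A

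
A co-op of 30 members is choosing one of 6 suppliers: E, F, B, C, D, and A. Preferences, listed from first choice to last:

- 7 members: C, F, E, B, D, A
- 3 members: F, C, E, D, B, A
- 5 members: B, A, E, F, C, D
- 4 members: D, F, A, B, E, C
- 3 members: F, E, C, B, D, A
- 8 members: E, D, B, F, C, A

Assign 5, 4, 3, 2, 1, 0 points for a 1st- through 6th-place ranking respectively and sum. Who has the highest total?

E: 7·3 + 3·3 + 5·3 + 4·1 + 3·4 + 8·5 = 101
F: 7·4 + 3·5 + 5·2 + 4·4 + 3·5 + 8·2 = 100
B: 7·2 + 3·1 + 5·5 + 4·2 + 3·2 + 8·3 = 80
C: 7·5 + 3·4 + 5·1 + 4·0 + 3·3 + 8·1 = 69
D: 7·1 + 3·2 + 5·0 + 4·5 + 3·1 + 8·4 = 68
A: 7·0 + 3·0 + 5·4 + 4·3 + 3·0 + 8·0 = 32
E has the highest Borda score (101).

E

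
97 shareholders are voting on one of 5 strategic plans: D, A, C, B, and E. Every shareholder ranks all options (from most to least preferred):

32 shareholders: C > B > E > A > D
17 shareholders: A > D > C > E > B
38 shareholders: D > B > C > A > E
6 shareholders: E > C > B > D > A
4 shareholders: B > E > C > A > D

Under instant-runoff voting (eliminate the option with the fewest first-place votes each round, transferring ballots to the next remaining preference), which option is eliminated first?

B

Round 1: D 38, A 17, C 32, B 4, E 6. Eliminate B.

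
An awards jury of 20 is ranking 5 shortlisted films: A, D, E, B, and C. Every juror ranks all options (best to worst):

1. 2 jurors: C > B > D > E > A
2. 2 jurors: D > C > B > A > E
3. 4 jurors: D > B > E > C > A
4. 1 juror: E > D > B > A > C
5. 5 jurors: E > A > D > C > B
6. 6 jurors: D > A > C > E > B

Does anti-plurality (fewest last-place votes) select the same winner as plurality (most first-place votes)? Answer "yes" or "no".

yes

Anti-plurality — last-place votes: A 6, D 0, E 2, B 11, C 1. Winner: D.
Plurality — first-place votes: A 0, D 12, E 6, B 0, C 2. Winner: D.
The two methods agree.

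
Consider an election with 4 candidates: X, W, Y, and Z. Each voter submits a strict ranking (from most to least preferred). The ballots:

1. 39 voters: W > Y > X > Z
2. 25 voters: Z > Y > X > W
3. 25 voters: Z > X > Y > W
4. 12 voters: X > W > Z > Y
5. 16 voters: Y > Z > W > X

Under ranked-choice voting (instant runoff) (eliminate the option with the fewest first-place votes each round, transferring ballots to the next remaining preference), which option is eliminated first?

Round 1: X 12, W 39, Y 16, Z 50. Eliminate X.

X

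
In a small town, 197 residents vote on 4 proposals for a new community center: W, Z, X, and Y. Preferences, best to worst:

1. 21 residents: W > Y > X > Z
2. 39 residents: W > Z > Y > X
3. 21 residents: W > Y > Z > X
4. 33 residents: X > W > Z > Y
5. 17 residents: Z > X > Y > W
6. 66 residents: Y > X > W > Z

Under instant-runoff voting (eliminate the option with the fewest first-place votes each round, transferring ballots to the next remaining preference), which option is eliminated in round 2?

X

Round 1: W 81, Z 17, X 33, Y 66. Eliminate Z.
Round 2: W 81, X 50, Y 66. Eliminate X.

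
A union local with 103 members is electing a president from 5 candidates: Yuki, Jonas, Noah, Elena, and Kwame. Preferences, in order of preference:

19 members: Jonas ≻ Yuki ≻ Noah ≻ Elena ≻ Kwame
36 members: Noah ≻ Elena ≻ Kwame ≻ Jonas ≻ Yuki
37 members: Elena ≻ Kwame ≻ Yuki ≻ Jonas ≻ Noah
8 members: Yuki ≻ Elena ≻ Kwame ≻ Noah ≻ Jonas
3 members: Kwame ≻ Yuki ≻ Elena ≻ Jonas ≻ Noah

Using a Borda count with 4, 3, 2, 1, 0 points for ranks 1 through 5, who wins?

Yuki: 19·3 + 36·0 + 37·2 + 8·4 + 3·3 = 172
Jonas: 19·4 + 36·1 + 37·1 + 8·0 + 3·1 = 152
Noah: 19·2 + 36·4 + 37·0 + 8·1 + 3·0 = 190
Elena: 19·1 + 36·3 + 37·4 + 8·3 + 3·2 = 305
Kwame: 19·0 + 36·2 + 37·3 + 8·2 + 3·4 = 211
Elena has the highest Borda score (305).

Elena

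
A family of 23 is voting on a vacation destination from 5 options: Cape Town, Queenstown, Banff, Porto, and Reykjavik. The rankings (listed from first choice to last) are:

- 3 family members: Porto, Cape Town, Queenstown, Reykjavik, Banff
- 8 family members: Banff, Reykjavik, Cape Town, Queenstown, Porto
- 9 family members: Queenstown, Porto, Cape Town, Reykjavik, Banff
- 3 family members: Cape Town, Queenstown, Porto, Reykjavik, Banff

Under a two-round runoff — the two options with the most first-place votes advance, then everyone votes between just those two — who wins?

Queenstown

Round 1 first-place votes: Cape Town 3, Queenstown 9, Banff 8, Porto 3, Reykjavik 0.
Queenstown and Banff advance.
Runoff: Queenstown is preferred to Banff by 15 voters; Banff by 8.
Queenstown wins the runoff.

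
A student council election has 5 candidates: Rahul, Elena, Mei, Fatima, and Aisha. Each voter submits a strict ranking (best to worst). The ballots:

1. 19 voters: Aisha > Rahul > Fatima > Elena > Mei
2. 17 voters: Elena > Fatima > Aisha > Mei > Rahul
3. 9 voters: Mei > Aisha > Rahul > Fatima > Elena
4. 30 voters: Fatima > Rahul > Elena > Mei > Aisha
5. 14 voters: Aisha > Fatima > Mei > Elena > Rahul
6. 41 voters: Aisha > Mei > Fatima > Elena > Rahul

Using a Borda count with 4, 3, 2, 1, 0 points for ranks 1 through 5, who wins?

Rahul: 19·3 + 17·0 + 9·2 + 30·3 + 14·0 + 41·0 = 165
Elena: 19·1 + 17·4 + 9·0 + 30·2 + 14·1 + 41·1 = 202
Mei: 19·0 + 17·1 + 9·4 + 30·1 + 14·2 + 41·3 = 234
Fatima: 19·2 + 17·3 + 9·1 + 30·4 + 14·3 + 41·2 = 342
Aisha: 19·4 + 17·2 + 9·3 + 30·0 + 14·4 + 41·4 = 357
Aisha has the highest Borda score (357).

Aisha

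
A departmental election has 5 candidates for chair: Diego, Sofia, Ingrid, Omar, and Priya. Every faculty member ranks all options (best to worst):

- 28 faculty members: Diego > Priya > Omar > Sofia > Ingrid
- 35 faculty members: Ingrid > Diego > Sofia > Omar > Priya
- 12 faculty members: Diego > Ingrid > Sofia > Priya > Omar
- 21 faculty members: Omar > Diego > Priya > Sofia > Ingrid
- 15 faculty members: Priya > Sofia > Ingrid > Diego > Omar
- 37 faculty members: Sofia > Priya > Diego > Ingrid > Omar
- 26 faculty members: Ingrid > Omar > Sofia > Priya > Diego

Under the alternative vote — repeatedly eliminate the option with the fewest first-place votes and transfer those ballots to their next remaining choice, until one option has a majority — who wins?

Diego

Round 1: Diego 40, Sofia 37, Ingrid 61, Omar 21, Priya 15. Eliminate Priya.
Round 2: Diego 40, Sofia 52, Ingrid 61, Omar 21. Eliminate Omar.
Round 3: Diego 61, Sofia 52, Ingrid 61. Eliminate Sofia.
Round 4: Diego 98, Ingrid 76. Diego has a majority.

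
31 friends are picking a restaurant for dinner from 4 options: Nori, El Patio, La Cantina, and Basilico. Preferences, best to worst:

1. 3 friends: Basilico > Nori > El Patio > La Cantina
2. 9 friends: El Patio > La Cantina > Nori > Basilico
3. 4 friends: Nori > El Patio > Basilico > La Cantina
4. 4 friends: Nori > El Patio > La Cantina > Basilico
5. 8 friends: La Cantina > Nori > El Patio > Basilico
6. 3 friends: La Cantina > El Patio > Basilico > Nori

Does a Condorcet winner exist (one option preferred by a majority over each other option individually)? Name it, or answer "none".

Checking pairwise contests:
La Cantina beats Nori 20–11.
Nori beats El Patio 19–12.
El Patio beats La Cantina 20–11.
Nori beats Basilico 25–6.
Every option loses at least one head-to-head, so there is no Condorcet winner.

none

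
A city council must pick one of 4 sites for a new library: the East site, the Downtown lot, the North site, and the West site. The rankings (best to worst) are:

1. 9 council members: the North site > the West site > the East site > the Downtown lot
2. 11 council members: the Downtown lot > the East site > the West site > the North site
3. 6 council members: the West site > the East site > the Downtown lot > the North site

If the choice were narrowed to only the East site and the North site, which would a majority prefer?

the East site

Voters preferring the East site to the North site: 17; preferring the North site to the East site: 9.
the East site wins the head-to-head.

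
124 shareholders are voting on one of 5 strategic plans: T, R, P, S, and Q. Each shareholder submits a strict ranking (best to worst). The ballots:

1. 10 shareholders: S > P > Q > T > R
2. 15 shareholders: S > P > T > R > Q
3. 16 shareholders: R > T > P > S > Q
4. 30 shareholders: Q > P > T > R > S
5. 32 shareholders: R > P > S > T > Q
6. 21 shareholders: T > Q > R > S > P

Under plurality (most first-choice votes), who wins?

First-place votes: T 21, R 48, P 0, S 25, Q 30.
R has the most first-place votes.

R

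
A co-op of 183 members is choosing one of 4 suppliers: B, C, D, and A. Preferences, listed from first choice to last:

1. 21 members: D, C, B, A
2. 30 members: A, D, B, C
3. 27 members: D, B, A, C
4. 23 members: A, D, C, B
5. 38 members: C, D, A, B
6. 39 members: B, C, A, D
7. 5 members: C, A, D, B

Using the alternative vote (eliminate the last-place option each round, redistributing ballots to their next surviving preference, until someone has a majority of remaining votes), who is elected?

C

Round 1: B 39, C 43, D 48, A 53. Eliminate B.
Round 2: C 82, D 48, A 53. Eliminate D.
Round 3: C 103, A 80. C has a majority.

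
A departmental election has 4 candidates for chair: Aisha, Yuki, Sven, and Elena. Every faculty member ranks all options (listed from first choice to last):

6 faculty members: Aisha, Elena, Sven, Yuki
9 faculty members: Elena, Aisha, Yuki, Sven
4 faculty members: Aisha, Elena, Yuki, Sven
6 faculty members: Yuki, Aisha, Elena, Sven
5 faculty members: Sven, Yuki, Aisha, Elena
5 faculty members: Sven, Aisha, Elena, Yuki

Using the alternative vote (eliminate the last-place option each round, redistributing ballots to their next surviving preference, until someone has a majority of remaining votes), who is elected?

Aisha

Round 1: Aisha 10, Yuki 6, Sven 10, Elena 9. Eliminate Yuki.
Round 2: Aisha 16, Sven 10, Elena 9. Eliminate Elena.
Round 3: Aisha 25, Sven 10. Aisha has a majority.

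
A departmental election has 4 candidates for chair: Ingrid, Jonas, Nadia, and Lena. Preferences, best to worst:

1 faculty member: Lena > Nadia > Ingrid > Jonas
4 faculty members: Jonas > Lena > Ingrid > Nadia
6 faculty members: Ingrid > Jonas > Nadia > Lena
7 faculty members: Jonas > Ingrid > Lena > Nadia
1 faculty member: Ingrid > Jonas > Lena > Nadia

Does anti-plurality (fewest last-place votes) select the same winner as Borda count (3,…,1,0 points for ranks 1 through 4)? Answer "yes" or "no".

no

Anti-plurality — last-place votes: Ingrid 0, Jonas 1, Nadia 12, Lena 6. Winner: Ingrid.
Borda — scores: Ingrid 40, Jonas 47, Nadia 8, Lena 19. Winner: Jonas.
The two methods disagree.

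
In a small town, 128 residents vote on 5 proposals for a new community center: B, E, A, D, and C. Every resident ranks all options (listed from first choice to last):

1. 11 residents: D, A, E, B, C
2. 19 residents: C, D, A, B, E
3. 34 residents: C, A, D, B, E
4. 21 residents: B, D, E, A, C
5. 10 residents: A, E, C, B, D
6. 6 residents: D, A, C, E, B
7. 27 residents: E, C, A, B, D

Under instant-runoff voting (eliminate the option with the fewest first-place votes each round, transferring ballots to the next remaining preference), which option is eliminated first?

A

Round 1: B 21, E 27, A 10, D 17, C 53. Eliminate A.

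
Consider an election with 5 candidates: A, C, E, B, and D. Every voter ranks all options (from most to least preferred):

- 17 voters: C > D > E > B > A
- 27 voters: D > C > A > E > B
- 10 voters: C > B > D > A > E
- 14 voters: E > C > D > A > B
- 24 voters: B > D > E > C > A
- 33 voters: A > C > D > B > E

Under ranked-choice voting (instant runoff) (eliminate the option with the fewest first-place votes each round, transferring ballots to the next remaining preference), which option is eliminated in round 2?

Round 1: A 33, C 27, E 14, B 24, D 27. Eliminate E.
Round 2: A 33, C 41, B 24, D 27. Eliminate B.

B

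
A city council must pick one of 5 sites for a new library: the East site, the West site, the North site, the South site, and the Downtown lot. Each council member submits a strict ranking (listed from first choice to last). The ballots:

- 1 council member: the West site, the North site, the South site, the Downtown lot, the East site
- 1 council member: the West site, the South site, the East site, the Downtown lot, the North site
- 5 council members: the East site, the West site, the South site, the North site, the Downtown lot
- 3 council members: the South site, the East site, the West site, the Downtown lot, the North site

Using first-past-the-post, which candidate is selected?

First-place votes: the East site 5, the West site 2, the North site 0, the South site 3, the Downtown lot 0.
the East site has the most first-place votes.

the East site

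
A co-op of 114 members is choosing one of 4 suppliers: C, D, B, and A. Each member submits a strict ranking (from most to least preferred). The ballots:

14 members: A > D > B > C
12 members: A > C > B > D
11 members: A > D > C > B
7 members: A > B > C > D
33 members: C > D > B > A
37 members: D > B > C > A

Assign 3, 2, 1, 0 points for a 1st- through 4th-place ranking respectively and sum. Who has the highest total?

D

C: 14·0 + 12·2 + 11·1 + 7·1 + 33·3 + 37·1 = 178
D: 14·2 + 12·0 + 11·2 + 7·0 + 33·2 + 37·3 = 227
B: 14·1 + 12·1 + 11·0 + 7·2 + 33·1 + 37·2 = 147
A: 14·3 + 12·3 + 11·3 + 7·3 + 33·0 + 37·0 = 132
D has the highest Borda score (227).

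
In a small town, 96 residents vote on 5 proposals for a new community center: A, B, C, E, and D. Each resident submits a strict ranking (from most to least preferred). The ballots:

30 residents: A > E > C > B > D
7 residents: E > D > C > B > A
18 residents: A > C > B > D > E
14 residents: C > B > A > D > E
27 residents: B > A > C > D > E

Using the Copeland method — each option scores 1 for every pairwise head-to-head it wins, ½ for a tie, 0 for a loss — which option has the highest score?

A

A: beats C, E, and D; ties B → score 3.5.
B: beats E and D; ties A; loses to C → score 2.5.
C: beats B, E, and D; loses to A → score 3.
E: loses to A, B, C, and D → score 0.
D: beats E; loses to A, B, and C → score 1.
A has the best pairwise record.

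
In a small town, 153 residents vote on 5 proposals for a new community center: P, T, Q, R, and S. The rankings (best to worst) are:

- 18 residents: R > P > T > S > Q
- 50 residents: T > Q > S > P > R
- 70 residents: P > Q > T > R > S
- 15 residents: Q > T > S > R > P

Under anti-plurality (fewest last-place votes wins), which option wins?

Last-place votes: P 15, T 0, Q 18, R 50, S 70.
T is ranked last by the fewest voters, so T wins.

T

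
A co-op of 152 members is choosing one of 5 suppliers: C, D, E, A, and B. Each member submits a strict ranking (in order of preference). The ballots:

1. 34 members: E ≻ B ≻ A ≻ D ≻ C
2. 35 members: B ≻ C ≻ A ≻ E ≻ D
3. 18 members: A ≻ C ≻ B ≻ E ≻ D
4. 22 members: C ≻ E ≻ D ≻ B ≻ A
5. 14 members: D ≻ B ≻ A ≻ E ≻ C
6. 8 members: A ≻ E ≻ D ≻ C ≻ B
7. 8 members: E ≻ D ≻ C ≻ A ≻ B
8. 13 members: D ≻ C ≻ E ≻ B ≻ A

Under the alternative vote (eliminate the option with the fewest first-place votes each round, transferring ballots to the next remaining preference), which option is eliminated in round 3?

Round 1: C 22, D 27, E 42, A 26, B 35. Eliminate C.
Round 2: D 27, E 64, A 26, B 35. Eliminate A.
Round 3: D 27, E 72, B 53. Eliminate D.

D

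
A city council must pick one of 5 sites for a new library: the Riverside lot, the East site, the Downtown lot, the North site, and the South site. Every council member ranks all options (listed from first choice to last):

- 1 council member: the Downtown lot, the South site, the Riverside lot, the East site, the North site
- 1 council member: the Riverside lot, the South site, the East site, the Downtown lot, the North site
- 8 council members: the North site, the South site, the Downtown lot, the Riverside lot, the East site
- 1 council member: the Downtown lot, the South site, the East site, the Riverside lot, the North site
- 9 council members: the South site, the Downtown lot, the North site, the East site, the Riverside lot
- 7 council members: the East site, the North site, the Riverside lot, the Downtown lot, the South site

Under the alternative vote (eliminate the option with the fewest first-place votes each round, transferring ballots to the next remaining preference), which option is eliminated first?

the Riverside lot

Round 1: the Riverside lot 1, the East site 7, the Downtown lot 2, the North site 8, the South site 9. Eliminate the Riverside lot.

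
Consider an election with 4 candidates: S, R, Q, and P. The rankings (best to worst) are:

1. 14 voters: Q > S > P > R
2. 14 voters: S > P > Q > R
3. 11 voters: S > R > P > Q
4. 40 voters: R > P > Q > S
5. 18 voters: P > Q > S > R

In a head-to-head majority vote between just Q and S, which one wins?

Voters preferring Q to S: 72; preferring S to Q: 25.
Q wins the head-to-head.

Q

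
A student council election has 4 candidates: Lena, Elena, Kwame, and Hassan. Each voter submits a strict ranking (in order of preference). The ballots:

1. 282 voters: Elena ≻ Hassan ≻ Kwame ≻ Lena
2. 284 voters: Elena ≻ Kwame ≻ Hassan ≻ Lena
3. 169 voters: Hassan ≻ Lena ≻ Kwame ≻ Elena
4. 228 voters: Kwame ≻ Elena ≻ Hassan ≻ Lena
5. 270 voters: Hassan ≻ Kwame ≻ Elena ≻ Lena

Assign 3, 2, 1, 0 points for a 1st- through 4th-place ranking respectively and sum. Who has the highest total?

Elena

Lena: 282·0 + 284·0 + 169·2 + 228·0 + 270·0 = 338
Elena: 282·3 + 284·3 + 169·0 + 228·2 + 270·1 = 2424
Kwame: 282·1 + 284·2 + 169·1 + 228·3 + 270·2 = 2243
Hassan: 282·2 + 284·1 + 169·3 + 228·1 + 270·3 = 2393
Elena has the highest Borda score (2424).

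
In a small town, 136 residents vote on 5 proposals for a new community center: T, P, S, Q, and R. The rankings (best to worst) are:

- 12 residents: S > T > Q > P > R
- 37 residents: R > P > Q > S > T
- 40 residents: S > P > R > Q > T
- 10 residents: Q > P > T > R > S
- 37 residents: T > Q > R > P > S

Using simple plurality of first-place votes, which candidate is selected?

First-place votes: T 37, P 0, S 52, Q 10, R 37.
S has the most first-place votes.

S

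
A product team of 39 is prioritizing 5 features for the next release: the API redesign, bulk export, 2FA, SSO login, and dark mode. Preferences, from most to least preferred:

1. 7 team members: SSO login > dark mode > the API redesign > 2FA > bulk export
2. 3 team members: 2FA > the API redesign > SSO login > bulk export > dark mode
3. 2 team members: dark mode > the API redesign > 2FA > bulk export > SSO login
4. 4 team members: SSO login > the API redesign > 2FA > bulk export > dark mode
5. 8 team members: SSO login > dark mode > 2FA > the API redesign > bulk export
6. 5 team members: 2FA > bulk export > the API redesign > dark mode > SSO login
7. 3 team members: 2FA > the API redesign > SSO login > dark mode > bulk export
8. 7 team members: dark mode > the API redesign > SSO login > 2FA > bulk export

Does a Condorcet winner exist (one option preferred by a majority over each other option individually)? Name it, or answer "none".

none

Checking pairwise contests:
dark mode beats the API redesign 24–15.
the API redesign beats bulk export 34–5.
the API redesign beats 2FA 20–19.
the API redesign beats SSO login 20–19.
SSO login beats dark mode 25–14.
Every option loses at least one head-to-head, so there is no Condorcet winner.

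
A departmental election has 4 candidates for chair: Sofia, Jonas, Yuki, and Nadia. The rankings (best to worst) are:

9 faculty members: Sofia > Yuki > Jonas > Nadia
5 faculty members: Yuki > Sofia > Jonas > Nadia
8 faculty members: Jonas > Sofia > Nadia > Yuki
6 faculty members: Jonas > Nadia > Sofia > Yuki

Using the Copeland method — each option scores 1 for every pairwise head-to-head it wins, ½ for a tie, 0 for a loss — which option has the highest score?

Sofia: beats Yuki and Nadia; ties Jonas → score 2.5.
Jonas: beats Nadia; ties Sofia and Yuki → score 2.
Yuki: ties Jonas and Nadia; loses to Sofia → score 1.
Nadia: ties Yuki; loses to Sofia and Jonas → score 0.5.
Sofia has the best pairwise record.

Sofia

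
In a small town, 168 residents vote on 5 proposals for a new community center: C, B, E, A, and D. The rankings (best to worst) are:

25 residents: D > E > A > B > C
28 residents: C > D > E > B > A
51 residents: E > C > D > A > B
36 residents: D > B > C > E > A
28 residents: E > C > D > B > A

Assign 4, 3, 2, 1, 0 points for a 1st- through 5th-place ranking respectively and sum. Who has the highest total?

C: 25·0 + 28·4 + 51·3 + 36·2 + 28·3 = 421
B: 25·1 + 28·1 + 51·0 + 36·3 + 28·1 = 189
E: 25·3 + 28·2 + 51·4 + 36·1 + 28·4 = 483
A: 25·2 + 28·0 + 51·1 + 36·0 + 28·0 = 101
D: 25·4 + 28·3 + 51·2 + 36·4 + 28·2 = 486
D has the highest Borda score (486).

D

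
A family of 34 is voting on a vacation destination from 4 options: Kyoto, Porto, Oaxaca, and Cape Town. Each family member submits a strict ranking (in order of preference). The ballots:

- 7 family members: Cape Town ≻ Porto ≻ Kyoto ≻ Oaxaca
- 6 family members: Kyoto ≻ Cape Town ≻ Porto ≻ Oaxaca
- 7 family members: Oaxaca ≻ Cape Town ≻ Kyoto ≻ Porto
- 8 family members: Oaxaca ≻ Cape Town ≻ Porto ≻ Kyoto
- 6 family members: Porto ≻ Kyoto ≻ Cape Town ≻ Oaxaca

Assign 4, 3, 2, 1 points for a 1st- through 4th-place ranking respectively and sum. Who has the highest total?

Kyoto: 7·2 + 6·4 + 7·2 + 8·1 + 6·3 = 78
Porto: 7·3 + 6·2 + 7·1 + 8·2 + 6·4 = 80
Oaxaca: 7·1 + 6·1 + 7·4 + 8·4 + 6·1 = 79
Cape Town: 7·4 + 6·3 + 7·3 + 8·3 + 6·2 = 103
Cape Town has the highest Borda score (103).

Cape Town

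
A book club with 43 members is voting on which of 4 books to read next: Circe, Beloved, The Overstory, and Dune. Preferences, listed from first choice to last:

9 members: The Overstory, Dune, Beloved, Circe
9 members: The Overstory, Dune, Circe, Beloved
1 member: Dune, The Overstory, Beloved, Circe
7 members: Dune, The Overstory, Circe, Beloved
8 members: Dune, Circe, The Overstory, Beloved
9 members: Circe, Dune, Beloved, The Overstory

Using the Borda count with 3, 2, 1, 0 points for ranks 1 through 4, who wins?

Circe: 9·0 + 9·1 + 1·0 + 7·1 + 8·2 + 9·3 = 59
Beloved: 9·1 + 9·0 + 1·1 + 7·0 + 8·0 + 9·1 = 19
The Overstory: 9·3 + 9·3 + 1·2 + 7·2 + 8·1 + 9·0 = 78
Dune: 9·2 + 9·2 + 1·3 + 7·3 + 8·3 + 9·2 = 102
Dune has the highest Borda score (102).

Dune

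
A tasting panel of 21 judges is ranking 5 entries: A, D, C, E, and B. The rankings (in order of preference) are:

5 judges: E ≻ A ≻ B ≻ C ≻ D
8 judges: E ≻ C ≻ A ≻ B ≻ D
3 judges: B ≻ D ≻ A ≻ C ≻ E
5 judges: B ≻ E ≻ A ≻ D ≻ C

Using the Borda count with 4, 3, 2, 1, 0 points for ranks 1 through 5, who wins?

A: 5·3 + 8·2 + 3·2 + 5·2 = 47
D: 5·0 + 8·0 + 3·3 + 5·1 = 14
C: 5·1 + 8·3 + 3·1 + 5·0 = 32
E: 5·4 + 8·4 + 3·0 + 5·3 = 67
B: 5·2 + 8·1 + 3·4 + 5·4 = 50
E has the highest Borda score (67).

E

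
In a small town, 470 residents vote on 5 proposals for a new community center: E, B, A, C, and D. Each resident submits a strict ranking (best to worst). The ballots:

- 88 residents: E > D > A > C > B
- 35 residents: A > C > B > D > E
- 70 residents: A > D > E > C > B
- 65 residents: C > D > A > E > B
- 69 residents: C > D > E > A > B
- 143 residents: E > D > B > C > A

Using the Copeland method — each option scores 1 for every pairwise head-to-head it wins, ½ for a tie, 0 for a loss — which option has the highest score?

E: beats B, A, and C; loses to D → score 3.
B: loses to E, A, C, and D → score 0.
A: beats B; loses to E, C, and D → score 1.
C: beats B and A; loses to E and D → score 2.
D: beats E, B, A, and C → score 4.
D has the best pairwise record.

D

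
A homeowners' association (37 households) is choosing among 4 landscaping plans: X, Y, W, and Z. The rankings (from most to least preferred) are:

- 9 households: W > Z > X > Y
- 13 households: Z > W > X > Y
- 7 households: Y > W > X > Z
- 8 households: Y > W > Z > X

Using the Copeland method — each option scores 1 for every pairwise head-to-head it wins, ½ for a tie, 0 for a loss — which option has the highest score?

X: beats Y; loses to W and Z → score 1.
Y: loses to X, W, and Z → score 0.
W: beats X, Y, and Z → score 3.
Z: beats X and Y; loses to W → score 2.
W has the best pairwise record.

W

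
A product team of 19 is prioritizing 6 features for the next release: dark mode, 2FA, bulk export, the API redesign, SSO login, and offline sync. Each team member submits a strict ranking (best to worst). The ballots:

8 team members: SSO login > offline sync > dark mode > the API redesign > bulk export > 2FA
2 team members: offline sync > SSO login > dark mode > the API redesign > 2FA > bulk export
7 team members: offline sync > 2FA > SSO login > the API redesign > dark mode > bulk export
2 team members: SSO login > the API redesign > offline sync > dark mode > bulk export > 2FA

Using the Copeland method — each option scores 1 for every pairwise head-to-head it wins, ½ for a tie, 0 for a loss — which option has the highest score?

dark mode: beats 2FA, bulk export, and the API redesign; loses to SSO login and offline sync → score 3.
2FA: loses to dark mode, bulk export, the API redesign, SSO login, and offline sync → score 0.
bulk export: beats 2FA; loses to dark mode, the API redesign, SSO login, and offline sync → score 1.
the API redesign: beats 2FA and bulk export; loses to dark mode, SSO login, and offline sync → score 2.
SSO login: beats dark mode, 2FA, bulk export, the API redesign, and offline sync → score 5.
offline sync: beats dark mode, 2FA, bulk export, and the API redesign; loses to SSO login → score 4.
SSO login has the best pairwise record.

SSO login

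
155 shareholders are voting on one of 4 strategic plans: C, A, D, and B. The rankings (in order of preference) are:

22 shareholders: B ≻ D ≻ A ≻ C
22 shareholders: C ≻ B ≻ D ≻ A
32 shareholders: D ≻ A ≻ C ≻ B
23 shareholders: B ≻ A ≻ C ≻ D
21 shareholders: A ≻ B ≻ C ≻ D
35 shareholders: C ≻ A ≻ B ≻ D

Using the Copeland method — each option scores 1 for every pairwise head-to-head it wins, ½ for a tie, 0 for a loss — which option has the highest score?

A

C: beats D and B; loses to A → score 2.
A: beats C, D, and B → score 3.
D: loses to C, A, and B → score 0.
B: beats D; loses to C and A → score 1.
A has the best pairwise record.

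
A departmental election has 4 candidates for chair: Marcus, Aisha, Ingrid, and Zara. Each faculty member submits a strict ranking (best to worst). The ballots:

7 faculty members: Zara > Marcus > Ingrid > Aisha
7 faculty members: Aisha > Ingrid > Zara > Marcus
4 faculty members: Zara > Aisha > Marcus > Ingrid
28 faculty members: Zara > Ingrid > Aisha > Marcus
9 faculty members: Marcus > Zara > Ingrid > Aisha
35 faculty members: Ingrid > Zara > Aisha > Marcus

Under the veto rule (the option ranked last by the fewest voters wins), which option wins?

Last-place votes: Marcus 70, Aisha 16, Ingrid 4, Zara 0.
Zara is ranked last by the fewest voters, so Zara wins.

Zara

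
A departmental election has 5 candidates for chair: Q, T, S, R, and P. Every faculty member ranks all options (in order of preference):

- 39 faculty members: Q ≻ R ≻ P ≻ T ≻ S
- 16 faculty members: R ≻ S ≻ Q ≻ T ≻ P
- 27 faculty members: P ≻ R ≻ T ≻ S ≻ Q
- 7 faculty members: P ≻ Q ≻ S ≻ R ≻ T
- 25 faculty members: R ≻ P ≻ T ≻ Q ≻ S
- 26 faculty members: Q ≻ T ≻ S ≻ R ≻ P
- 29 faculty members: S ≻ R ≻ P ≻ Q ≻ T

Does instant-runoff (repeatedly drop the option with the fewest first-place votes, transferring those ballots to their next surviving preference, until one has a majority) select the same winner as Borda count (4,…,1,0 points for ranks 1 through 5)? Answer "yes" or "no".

yes

Instant-runoff — R1 Q 65, T 0, S 29, R 41, P 34 (T out); R2 Q 65, S 29, R 41, P 34 (S out); R3 Q 65, R 70, P 34 (P out); R4 Q 72, R 97 (R winner). Winner: R.
Borda — scores: Q 367, T 237, S 257, R 482, P 347. Winner: R.
The two methods agree.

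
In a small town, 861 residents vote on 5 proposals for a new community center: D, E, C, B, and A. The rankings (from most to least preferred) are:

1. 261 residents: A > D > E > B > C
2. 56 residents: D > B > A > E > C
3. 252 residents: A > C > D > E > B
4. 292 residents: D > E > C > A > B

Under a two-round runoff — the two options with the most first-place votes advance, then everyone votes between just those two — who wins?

Round 1 first-place votes: D 348, E 0, C 0, B 0, A 513.
A and D advance.
Runoff: A is preferred to D by 513 voters; D by 348.
A wins the runoff.

A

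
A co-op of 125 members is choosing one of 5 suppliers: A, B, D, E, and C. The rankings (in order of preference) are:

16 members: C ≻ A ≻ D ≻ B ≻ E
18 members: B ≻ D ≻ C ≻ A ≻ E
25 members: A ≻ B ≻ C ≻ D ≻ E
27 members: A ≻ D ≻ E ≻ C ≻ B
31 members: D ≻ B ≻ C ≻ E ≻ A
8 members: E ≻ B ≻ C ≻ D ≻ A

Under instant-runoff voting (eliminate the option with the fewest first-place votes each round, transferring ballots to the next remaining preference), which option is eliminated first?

Round 1: A 52, B 18, D 31, E 8, C 16. Eliminate E.

E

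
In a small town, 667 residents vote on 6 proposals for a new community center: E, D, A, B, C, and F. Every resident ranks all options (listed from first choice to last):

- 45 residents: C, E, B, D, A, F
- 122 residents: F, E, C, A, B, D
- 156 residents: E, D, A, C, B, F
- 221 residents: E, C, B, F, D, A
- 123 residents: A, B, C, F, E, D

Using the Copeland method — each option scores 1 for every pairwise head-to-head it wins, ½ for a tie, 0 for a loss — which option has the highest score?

E

E: beats D, A, B, C, and F → score 5.
D: beats A; loses to E, B, C, and F → score 1.
A: beats B; loses to E, D, C, and F → score 1.
B: beats D and F; loses to E, A, and C → score 2.
C: beats D, A, B, and F; loses to E → score 4.
F: beats D and A; loses to E, B, and C → score 2.
E has the best pairwise record.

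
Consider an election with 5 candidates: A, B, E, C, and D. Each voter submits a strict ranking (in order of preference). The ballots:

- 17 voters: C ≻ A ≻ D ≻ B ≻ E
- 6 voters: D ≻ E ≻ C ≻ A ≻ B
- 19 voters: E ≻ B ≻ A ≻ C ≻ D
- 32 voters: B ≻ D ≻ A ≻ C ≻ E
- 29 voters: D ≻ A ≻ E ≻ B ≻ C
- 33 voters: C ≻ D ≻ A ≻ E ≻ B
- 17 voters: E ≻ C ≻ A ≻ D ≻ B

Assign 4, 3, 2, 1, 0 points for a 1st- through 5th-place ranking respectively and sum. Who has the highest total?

D

A: 17·3 + 6·1 + 19·2 + 32·2 + 29·3 + 33·2 + 17·2 = 346
B: 17·1 + 6·0 + 19·3 + 32·4 + 29·1 + 33·0 + 17·0 = 231
E: 17·0 + 6·3 + 19·4 + 32·0 + 29·2 + 33·1 + 17·4 = 253
C: 17·4 + 6·2 + 19·1 + 32·1 + 29·0 + 33·4 + 17·3 = 314
D: 17·2 + 6·4 + 19·0 + 32·3 + 29·4 + 33·3 + 17·1 = 386
D has the highest Borda score (386).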